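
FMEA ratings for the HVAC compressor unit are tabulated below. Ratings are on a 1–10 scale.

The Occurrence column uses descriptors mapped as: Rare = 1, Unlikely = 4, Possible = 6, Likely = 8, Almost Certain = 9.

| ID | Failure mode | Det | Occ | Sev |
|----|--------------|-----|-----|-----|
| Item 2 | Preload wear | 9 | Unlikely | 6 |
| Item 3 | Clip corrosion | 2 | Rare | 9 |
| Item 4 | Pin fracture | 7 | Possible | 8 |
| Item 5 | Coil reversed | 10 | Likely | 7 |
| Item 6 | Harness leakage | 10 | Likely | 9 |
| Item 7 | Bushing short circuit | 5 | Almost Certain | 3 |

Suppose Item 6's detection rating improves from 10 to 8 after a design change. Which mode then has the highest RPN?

RPN = Severity × Occurrence × Detection:
  Item 2: 6 × 4 × 9 = 216
  Item 3: 9 × 1 × 2 = 18
  Item 4: 8 × 6 × 7 = 336
  Item 5: 7 × 8 × 10 = 560
  Item 6: 9 × 8 × 10 = 720
  Item 7: 3 × 9 × 5 = 135
After action: Item 6 → 9 × 8 × 8 = 576.
Revised RPNs: Item 6=576, Item 5=560, Item 4=336, Item 2=216, Item 7=135, Item 3=18.
Highest is now Item 6 (576).

Item 6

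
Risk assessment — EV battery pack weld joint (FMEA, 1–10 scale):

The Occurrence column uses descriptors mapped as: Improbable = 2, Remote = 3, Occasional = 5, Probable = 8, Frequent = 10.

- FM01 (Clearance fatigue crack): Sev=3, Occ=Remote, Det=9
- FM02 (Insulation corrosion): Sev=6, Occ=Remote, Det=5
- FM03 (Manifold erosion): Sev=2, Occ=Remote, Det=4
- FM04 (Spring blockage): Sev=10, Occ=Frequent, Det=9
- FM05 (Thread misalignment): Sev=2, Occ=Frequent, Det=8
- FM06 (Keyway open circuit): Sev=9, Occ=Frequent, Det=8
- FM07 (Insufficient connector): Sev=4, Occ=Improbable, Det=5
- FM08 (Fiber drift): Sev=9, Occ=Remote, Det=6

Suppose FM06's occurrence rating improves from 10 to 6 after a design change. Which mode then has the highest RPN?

FM04

RPN = Severity × Occurrence × Detection:
  FM01: 3 × 3 × 9 = 81
  FM02: 6 × 3 × 5 = 90
  FM03: 2 × 3 × 4 = 24
  FM04: 10 × 10 × 9 = 900
  FM05: 2 × 10 × 8 = 160
  FM06: 9 × 10 × 8 = 720
  FM07: 4 × 2 × 5 = 40
  FM08: 9 × 3 × 6 = 162
After action: FM06 → 9 × 6 × 8 = 432.
Revised RPNs: FM04=900, FM06=432, FM08=162, FM05=160, FM02=90, FM01=81, FM07=40, FM03=24.
Highest is now FM04 (900).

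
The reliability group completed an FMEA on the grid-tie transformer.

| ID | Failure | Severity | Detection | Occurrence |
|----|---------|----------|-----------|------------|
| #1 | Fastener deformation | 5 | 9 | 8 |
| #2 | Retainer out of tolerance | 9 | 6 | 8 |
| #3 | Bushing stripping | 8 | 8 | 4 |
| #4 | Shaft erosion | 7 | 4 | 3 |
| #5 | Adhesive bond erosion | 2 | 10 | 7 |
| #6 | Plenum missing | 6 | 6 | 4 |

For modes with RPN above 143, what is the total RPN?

1192

RPN = Severity × Occurrence × Detection:
  #1: 5 × 8 × 9 = 360
  #2: 9 × 8 × 6 = 432
  #3: 8 × 4 × 8 = 256
  #4: 7 × 3 × 4 = 84
  #5: 2 × 7 × 10 = 140
  #6: 6 × 4 × 6 = 144
RPN > 143: #1 (360), #2 (432), #3 (256), #6 (144).
Sum: 360 + 432 + 256 + 144 = 1192.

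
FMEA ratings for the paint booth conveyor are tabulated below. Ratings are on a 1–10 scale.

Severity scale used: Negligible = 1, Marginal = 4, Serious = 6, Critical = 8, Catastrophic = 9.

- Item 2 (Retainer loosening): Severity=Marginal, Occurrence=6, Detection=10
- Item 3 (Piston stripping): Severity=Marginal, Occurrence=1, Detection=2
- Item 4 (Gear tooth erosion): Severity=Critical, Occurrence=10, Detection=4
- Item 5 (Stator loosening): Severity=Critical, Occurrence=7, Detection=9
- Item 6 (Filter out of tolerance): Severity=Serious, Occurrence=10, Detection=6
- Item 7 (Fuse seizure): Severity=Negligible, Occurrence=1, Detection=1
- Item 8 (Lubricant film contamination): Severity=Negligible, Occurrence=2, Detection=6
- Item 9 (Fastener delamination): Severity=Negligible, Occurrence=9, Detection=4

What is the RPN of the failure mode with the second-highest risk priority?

RPN = Severity × Occurrence × Detection:
  Item 2: 4 × 6 × 10 = 240
  Item 3: 4 × 1 × 2 = 8
  Item 4: 8 × 10 × 4 = 320
  Item 5: 8 × 7 × 9 = 504
  Item 6: 6 × 10 × 6 = 360
  Item 7: 1 × 1 × 1 = 1
  Item 8: 1 × 2 × 6 = 12
  Item 9: 1 × 9 × 4 = 36
Sorted descending: 504, 360, 320, 240, 36, 12, 8, 1.
The second-highest RPN is 360 (Item 6).

360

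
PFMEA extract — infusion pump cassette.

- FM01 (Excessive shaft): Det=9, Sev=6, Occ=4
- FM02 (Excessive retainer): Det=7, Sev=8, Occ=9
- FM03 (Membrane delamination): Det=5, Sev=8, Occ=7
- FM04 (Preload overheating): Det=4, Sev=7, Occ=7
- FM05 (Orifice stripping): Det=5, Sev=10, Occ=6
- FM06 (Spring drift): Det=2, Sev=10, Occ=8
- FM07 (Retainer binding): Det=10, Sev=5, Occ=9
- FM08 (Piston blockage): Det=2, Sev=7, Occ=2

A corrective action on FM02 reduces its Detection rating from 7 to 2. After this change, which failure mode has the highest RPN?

RPN = Severity × Occurrence × Detection:
  FM01: 6 × 4 × 9 = 216
  FM02: 8 × 9 × 7 = 504
  FM03: 8 × 7 × 5 = 280
  FM04: 7 × 7 × 4 = 196
  FM05: 10 × 6 × 5 = 300
  FM06: 10 × 8 × 2 = 160
  FM07: 5 × 9 × 10 = 450
  FM08: 7 × 2 × 2 = 28
After action: FM02 → 8 × 9 × 2 = 144.
Revised RPNs: FM07=450, FM05=300, FM03=280, FM01=216, FM04=196, FM06=160, FM02=144, FM08=28.
Highest is now FM07 (450).

FM07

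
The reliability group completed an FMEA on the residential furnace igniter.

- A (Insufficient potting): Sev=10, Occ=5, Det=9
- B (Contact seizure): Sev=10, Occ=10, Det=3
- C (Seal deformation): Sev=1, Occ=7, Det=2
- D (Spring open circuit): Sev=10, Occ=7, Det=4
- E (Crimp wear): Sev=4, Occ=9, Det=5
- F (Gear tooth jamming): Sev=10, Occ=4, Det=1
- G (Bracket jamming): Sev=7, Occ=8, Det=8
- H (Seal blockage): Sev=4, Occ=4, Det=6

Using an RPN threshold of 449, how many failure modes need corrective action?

1

RPN = Severity × Occurrence × Detection:
  A: 10 × 5 × 9 = 450
  B: 10 × 10 × 3 = 300
  C: 1 × 7 × 2 = 14
  D: 10 × 7 × 4 = 280
  E: 4 × 9 × 5 = 180
  F: 10 × 4 × 1 = 40
  G: 7 × 8 × 8 = 448
  H: 4 × 4 × 6 = 96
Modes with RPN ≥ 449: A (450) → 1.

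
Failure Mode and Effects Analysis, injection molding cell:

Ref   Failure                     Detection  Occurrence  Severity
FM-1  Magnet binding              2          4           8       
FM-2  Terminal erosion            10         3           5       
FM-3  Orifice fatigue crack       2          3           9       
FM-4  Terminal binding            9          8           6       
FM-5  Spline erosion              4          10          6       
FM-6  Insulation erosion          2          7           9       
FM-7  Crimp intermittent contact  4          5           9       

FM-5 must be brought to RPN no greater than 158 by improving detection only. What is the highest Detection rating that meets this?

FM-5: S=6, O=10, D=4 → current RPN = 240.
Fixed product = 60. Need 60 × D ≤ 158, so D ≤ 158/60 = 2.63.
Maximum integer Detection rating = 2 (gives RPN 120; D=3 would give 180 > 158).

2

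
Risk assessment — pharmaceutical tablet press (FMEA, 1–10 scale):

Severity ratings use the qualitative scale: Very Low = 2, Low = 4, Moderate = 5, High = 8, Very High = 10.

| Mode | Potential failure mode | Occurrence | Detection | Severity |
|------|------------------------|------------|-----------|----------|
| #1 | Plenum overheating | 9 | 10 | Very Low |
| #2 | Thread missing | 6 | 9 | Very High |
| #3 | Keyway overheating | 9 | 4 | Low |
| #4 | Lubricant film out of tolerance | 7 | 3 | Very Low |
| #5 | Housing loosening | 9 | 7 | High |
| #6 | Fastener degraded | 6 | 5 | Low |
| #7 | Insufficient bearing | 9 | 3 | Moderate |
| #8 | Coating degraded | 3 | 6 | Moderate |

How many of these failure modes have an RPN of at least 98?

RPN = Severity × Occurrence × Detection:
  #1: 2 × 9 × 10 = 180
  #2: 10 × 6 × 9 = 540
  #3: 4 × 9 × 4 = 144
  #4: 2 × 7 × 3 = 42
  #5: 8 × 9 × 7 = 504
  #6: 4 × 6 × 5 = 120
  #7: 5 × 9 × 3 = 135
  #8: 5 × 3 × 6 = 90
Modes with RPN ≥ 98: #1 (180), #2 (540), #3 (144), #5 (504), #6 (120), #7 (135) → 6.

6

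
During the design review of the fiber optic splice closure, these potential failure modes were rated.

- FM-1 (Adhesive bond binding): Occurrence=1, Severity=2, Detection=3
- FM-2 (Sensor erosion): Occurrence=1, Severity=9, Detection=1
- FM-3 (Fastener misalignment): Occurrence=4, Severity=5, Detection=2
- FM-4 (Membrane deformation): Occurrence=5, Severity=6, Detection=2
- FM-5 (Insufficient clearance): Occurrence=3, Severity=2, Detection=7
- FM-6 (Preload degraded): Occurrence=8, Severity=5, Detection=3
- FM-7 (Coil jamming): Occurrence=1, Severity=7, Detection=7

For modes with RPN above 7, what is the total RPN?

320

RPN = Severity × Occurrence × Detection:
  FM-1: 2 × 1 × 3 = 6
  FM-2: 9 × 1 × 1 = 9
  FM-3: 5 × 4 × 2 = 40
  FM-4: 6 × 5 × 2 = 60
  FM-5: 2 × 3 × 7 = 42
  FM-6: 5 × 8 × 3 = 120
  FM-7: 7 × 1 × 7 = 49
RPN > 7: FM-2 (9), FM-3 (40), FM-4 (60), FM-5 (42), FM-6 (120), FM-7 (49).
Sum: 9 + 40 + 60 + 42 + 120 + 49 = 320.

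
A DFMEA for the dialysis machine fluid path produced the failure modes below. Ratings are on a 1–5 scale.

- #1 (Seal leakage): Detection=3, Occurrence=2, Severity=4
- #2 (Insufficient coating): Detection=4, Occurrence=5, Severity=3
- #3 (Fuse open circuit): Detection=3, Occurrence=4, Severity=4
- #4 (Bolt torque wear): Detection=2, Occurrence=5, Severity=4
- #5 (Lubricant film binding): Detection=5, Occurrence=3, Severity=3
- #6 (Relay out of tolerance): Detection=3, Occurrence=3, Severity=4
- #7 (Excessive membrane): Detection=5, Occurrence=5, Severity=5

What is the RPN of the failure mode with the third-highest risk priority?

RPN = Severity × Occurrence × Detection:
  #1: 4 × 2 × 3 = 24
  #2: 3 × 5 × 4 = 60
  #3: 4 × 4 × 3 = 48
  #4: 4 × 5 × 2 = 40
  #5: 3 × 3 × 5 = 45
  #6: 4 × 3 × 3 = 36
  #7: 5 × 5 × 5 = 125
Sorted descending: 125, 60, 48, 45, 40, 36, 24.
The third-highest RPN is 48 (#3).

48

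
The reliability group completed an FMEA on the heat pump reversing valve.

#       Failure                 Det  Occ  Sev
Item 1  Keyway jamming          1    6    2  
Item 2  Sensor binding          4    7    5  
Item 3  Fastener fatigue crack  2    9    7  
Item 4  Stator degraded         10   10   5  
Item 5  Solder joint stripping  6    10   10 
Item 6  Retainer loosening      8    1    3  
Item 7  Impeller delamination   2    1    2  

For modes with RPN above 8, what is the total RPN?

1402

RPN = Severity × Occurrence × Detection:
  Item 1: 2 × 6 × 1 = 12
  Item 2: 5 × 7 × 4 = 140
  Item 3: 7 × 9 × 2 = 126
  Item 4: 5 × 10 × 10 = 500
  Item 5: 10 × 10 × 6 = 600
  Item 6: 3 × 1 × 8 = 24
  Item 7: 2 × 1 × 2 = 4
RPN > 8: Item 1 (12), Item 2 (140), Item 3 (126), Item 4 (500), Item 5 (600), Item 6 (24).
Sum: 12 + 140 + 126 + 500 + 600 + 24 = 1402.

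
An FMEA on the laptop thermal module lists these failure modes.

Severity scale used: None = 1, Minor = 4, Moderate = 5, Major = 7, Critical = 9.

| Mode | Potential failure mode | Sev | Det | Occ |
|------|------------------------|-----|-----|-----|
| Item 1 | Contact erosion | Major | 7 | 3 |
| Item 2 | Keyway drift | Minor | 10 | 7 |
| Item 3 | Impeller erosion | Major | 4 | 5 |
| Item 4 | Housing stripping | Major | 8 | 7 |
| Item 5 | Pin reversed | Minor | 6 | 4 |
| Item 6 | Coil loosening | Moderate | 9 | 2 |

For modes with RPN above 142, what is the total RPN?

RPN = Severity × Occurrence × Detection:
  Item 1: 7 × 3 × 7 = 147
  Item 2: 4 × 7 × 10 = 280
  Item 3: 7 × 5 × 4 = 140
  Item 4: 7 × 7 × 8 = 392
  Item 5: 4 × 4 × 6 = 96
  Item 6: 5 × 2 × 9 = 90
RPN > 142: Item 1 (147), Item 2 (280), Item 4 (392).
Sum: 147 + 280 + 392 = 819.

819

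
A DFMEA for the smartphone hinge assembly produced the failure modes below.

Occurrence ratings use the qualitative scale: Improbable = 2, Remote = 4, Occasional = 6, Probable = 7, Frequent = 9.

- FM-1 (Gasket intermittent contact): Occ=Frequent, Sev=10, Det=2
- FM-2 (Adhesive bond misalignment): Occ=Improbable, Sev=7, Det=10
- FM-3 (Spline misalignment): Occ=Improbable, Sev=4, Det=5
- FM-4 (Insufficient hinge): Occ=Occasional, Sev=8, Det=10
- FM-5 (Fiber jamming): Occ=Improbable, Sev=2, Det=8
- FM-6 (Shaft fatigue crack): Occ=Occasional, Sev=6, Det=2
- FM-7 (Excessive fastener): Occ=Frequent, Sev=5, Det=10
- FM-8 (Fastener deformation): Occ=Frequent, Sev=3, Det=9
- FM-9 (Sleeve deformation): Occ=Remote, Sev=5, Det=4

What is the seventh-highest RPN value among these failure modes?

72

RPN = Severity × Occurrence × Detection:
  FM-1: 10 × 9 × 2 = 180
  FM-2: 7 × 2 × 10 = 140
  FM-3: 4 × 2 × 5 = 40
  FM-4: 8 × 6 × 10 = 480
  FM-5: 2 × 2 × 8 = 32
  FM-6: 6 × 6 × 2 = 72
  FM-7: 5 × 9 × 10 = 450
  FM-8: 3 × 9 × 9 = 243
  FM-9: 5 × 4 × 4 = 80
Sorted descending: 480, 450, 243, 180, 140, 80, 72, 40, 32.
The seventh-highest RPN is 72 (FM-6).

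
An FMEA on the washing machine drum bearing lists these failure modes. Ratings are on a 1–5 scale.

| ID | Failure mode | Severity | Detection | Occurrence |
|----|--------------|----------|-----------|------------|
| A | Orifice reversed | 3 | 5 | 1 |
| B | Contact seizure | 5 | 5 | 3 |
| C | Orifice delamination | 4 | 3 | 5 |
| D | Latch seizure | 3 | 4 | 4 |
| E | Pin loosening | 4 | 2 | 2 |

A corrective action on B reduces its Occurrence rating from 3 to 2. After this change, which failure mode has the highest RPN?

C

RPN = Severity × Occurrence × Detection:
  A: 3 × 1 × 5 = 15
  B: 5 × 3 × 5 = 75
  C: 4 × 5 × 3 = 60
  D: 3 × 4 × 4 = 48
  E: 4 × 2 × 2 = 16
After action: B → 5 × 2 × 5 = 50.
Revised RPNs: C=60, B=50, D=48, E=16, A=15.
Highest is now C (60).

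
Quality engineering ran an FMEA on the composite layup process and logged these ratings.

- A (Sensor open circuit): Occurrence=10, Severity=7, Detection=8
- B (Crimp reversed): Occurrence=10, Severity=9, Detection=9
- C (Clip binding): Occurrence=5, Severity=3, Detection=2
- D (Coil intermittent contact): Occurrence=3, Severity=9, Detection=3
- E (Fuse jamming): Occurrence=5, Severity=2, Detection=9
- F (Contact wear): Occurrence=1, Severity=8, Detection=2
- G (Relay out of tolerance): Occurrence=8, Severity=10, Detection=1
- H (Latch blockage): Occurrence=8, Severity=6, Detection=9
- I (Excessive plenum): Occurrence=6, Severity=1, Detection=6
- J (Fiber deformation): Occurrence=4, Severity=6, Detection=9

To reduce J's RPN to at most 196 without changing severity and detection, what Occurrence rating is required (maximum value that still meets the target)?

3

J: S=6, O=4, D=9 → current RPN = 216.
Fixed product = 54. Need 54 × O ≤ 196, so O ≤ 196/54 = 3.63.
Maximum integer Occurrence rating = 3 (gives RPN 162; O=4 would give 216 > 196).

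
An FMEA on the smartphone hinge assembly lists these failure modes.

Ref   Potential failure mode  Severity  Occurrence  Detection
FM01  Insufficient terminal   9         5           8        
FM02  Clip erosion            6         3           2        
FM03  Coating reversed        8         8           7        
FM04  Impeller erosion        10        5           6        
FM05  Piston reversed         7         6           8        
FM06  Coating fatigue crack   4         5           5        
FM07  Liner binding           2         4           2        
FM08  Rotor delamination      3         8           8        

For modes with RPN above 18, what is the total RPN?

1772

RPN = Severity × Occurrence × Detection:
  FM01: 9 × 5 × 8 = 360
  FM02: 6 × 3 × 2 = 36
  FM03: 8 × 8 × 7 = 448
  FM04: 10 × 5 × 6 = 300
  FM05: 7 × 6 × 8 = 336
  FM06: 4 × 5 × 5 = 100
  FM07: 2 × 4 × 2 = 16
  FM08: 3 × 8 × 8 = 192
RPN > 18: FM01 (360), FM02 (36), FM03 (448), FM04 (300), FM05 (336), FM06 (100), FM08 (192).
Sum: 360 + 36 + 448 + 300 + 336 + 100 + 192 = 1772.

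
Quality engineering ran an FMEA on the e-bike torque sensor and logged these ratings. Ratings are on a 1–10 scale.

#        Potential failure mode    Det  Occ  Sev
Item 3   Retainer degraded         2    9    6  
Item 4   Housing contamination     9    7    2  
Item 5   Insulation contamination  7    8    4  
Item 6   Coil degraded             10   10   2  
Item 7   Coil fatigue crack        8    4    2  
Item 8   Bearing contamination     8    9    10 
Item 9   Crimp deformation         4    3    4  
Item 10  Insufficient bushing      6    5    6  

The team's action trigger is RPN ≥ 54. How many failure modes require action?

7

RPN = Severity × Occurrence × Detection:
  Item 3: 6 × 9 × 2 = 108
  Item 4: 2 × 7 × 9 = 126
  Item 5: 4 × 8 × 7 = 224
  Item 6: 2 × 10 × 10 = 200
  Item 7: 2 × 4 × 8 = 64
  Item 8: 10 × 9 × 8 = 720
  Item 9: 4 × 3 × 4 = 48
  Item 10: 6 × 5 × 6 = 180
Modes with RPN ≥ 54: Item 3 (108), Item 4 (126), Item 5 (224), Item 6 (200), Item 7 (64), Item 8 (720), Item 10 (180) → 7.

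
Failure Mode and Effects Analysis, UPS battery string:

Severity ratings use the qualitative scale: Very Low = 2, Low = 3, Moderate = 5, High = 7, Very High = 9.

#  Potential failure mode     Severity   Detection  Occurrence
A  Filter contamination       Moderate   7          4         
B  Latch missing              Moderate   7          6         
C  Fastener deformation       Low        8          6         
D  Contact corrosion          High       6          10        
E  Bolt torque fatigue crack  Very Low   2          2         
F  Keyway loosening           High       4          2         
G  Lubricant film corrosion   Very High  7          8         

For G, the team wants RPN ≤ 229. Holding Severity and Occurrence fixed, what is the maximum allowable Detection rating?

G: S=9, O=8, D=7 → current RPN = 504.
Fixed product = 72. Need 72 × D ≤ 229, so D ≤ 229/72 = 3.18.
Maximum integer Detection rating = 3 (gives RPN 216; D=4 would give 288 > 229).

3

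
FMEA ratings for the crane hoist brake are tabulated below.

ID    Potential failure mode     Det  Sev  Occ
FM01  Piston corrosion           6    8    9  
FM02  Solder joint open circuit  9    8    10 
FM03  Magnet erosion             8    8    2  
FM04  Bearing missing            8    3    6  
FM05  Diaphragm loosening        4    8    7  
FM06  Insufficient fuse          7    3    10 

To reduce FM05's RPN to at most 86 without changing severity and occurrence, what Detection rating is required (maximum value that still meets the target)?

1

FM05: S=8, O=7, D=4 → current RPN = 224.
Fixed product = 56. Need 56 × D ≤ 86, so D ≤ 86/56 = 1.54.
Maximum integer Detection rating = 1 (gives RPN 56; D=2 would give 112 > 86).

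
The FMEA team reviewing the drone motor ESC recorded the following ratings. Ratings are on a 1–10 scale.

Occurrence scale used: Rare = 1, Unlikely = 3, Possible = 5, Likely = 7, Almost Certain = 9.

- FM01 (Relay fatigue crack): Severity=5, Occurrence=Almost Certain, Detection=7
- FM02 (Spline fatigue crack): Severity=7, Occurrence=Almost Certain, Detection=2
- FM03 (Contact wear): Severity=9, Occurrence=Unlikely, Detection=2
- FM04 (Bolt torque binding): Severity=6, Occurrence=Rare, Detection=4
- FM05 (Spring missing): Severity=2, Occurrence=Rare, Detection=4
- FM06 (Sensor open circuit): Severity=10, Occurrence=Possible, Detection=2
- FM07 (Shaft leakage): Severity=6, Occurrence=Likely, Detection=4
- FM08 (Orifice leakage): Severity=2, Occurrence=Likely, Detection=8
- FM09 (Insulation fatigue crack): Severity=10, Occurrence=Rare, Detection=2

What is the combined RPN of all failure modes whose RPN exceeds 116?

RPN = Severity × Occurrence × Detection:
  FM01: 5 × 9 × 7 = 315
  FM02: 7 × 9 × 2 = 126
  FM03: 9 × 3 × 2 = 54
  FM04: 6 × 1 × 4 = 24
  FM05: 2 × 1 × 4 = 8
  FM06: 10 × 5 × 2 = 100
  FM07: 6 × 7 × 4 = 168
  FM08: 2 × 7 × 8 = 112
  FM09: 10 × 1 × 2 = 20
RPN > 116: FM01 (315), FM02 (126), FM07 (168).
Sum: 315 + 126 + 168 = 609.

609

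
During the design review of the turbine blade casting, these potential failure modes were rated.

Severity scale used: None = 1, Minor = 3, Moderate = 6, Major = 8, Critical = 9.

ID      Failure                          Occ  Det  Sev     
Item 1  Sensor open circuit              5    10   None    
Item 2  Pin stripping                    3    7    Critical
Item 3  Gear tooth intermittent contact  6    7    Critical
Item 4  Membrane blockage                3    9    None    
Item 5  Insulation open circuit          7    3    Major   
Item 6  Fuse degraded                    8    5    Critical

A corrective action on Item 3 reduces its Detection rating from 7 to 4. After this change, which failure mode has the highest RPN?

Item 6

RPN = Severity × Occurrence × Detection:
  Item 1: 1 × 5 × 10 = 50
  Item 2: 9 × 3 × 7 = 189
  Item 3: 9 × 6 × 7 = 378
  Item 4: 1 × 3 × 9 = 27
  Item 5: 8 × 7 × 3 = 168
  Item 6: 9 × 8 × 5 = 360
After action: Item 3 → 9 × 6 × 4 = 216.
Revised RPNs: Item 6=360, Item 3=216, Item 2=189, Item 5=168, Item 1=50, Item 4=27.
Highest is now Item 6 (360).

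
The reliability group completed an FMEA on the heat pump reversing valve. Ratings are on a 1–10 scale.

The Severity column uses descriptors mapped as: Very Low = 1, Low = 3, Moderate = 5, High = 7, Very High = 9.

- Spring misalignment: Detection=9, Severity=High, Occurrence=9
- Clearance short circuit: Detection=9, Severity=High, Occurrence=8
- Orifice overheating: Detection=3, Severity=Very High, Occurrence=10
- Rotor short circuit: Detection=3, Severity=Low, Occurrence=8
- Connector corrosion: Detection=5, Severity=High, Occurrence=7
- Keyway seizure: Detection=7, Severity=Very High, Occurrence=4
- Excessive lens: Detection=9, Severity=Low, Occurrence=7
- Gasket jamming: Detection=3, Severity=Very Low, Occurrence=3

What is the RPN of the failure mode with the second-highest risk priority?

504

RPN = Severity × Occurrence × Detection:
  Spring misalignment: 7 × 9 × 9 = 567
  Clearance short circuit: 7 × 8 × 9 = 504
  Orifice overheating: 9 × 10 × 3 = 270
  Rotor short circuit: 3 × 8 × 3 = 72
  Connector corrosion: 7 × 7 × 5 = 245
  Keyway seizure: 9 × 4 × 7 = 252
  Excessive lens: 3 × 7 × 9 = 189
  Gasket jamming: 1 × 3 × 3 = 9
Sorted descending: 567, 504, 270, 252, 245, 189, 72, 9.
The second-highest RPN is 504 (Clearance short circuit).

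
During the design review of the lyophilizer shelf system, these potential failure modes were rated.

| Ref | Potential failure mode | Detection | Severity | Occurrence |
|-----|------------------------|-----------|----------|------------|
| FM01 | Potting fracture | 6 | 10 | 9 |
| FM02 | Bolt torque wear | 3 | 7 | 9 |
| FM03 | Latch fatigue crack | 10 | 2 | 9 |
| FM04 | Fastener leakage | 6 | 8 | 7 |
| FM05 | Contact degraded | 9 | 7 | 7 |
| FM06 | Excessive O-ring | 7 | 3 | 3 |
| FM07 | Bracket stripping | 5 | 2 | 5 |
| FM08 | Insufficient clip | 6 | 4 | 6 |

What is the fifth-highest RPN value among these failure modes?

RPN = Severity × Occurrence × Detection:
  FM01: 10 × 9 × 6 = 540
  FM02: 7 × 9 × 3 = 189
  FM03: 2 × 9 × 10 = 180
  FM04: 8 × 7 × 6 = 336
  FM05: 7 × 7 × 9 = 441
  FM06: 3 × 3 × 7 = 63
  FM07: 2 × 5 × 5 = 50
  FM08: 4 × 6 × 6 = 144
Sorted descending: 540, 441, 336, 189, 180, 144, 63, 50.
The fifth-highest RPN is 180 (FM03).

180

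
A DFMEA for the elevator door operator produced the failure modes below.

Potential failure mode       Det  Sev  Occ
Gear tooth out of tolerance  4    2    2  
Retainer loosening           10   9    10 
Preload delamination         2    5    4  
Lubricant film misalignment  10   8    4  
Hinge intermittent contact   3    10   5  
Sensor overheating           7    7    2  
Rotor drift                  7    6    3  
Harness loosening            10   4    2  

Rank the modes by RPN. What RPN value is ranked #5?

98

RPN = Severity × Occurrence × Detection:
  Gear tooth out of tolerance: 2 × 2 × 4 = 16
  Retainer loosening: 9 × 10 × 10 = 900
  Preload delamination: 5 × 4 × 2 = 40
  Lubricant film misalignment: 8 × 4 × 10 = 320
  Hinge intermittent contact: 10 × 5 × 3 = 150
  Sensor overheating: 7 × 2 × 7 = 98
  Rotor drift: 6 × 3 × 7 = 126
  Harness loosening: 4 × 2 × 10 = 80
Sorted descending: 900, 320, 150, 126, 98, 80, 40, 16.
The fifth-highest RPN is 98 (Sensor overheating).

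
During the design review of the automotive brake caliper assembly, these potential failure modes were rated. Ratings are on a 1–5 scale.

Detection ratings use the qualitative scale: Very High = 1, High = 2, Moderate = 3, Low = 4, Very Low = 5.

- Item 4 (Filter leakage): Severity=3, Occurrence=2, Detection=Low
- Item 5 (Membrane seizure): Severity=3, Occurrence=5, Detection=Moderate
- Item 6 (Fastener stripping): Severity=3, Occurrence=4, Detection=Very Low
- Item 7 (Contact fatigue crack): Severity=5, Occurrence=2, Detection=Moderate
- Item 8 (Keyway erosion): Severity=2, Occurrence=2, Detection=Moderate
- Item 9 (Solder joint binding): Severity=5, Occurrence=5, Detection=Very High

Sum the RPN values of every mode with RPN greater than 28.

135

RPN = Severity × Occurrence × Detection:
  Item 4: 3 × 2 × 4 = 24
  Item 5: 3 × 5 × 3 = 45
  Item 6: 3 × 4 × 5 = 60
  Item 7: 5 × 2 × 3 = 30
  Item 8: 2 × 2 × 3 = 12
  Item 9: 5 × 5 × 1 = 25
RPN > 28: Item 5 (45), Item 6 (60), Item 7 (30).
Sum: 45 + 60 + 30 = 135.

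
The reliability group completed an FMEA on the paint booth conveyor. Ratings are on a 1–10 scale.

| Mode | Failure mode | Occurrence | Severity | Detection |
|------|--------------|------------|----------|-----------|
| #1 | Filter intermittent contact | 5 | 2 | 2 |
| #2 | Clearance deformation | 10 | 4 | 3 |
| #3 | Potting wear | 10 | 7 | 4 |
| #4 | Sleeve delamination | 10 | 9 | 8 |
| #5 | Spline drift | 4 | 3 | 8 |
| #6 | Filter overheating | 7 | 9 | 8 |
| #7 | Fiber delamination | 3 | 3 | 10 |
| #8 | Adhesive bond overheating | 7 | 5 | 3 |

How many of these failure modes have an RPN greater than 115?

RPN = Severity × Occurrence × Detection:
  #1: 2 × 5 × 2 = 20
  #2: 4 × 10 × 3 = 120
  #3: 7 × 10 × 4 = 280
  #4: 9 × 10 × 8 = 720
  #5: 3 × 4 × 8 = 96
  #6: 9 × 7 × 8 = 504
  #7: 3 × 3 × 10 = 90
  #8: 5 × 7 × 3 = 105
Modes with RPN > 115: #2 (120), #3 (280), #4 (720), #6 (504) → 4.

4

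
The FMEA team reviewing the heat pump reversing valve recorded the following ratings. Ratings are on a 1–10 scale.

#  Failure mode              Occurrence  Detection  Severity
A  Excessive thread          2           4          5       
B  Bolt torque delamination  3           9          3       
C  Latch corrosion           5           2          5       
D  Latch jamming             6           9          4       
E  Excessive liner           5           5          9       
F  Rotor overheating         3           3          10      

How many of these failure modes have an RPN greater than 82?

3

RPN = Severity × Occurrence × Detection:
  A: 5 × 2 × 4 = 40
  B: 3 × 3 × 9 = 81
  C: 5 × 5 × 2 = 50
  D: 4 × 6 × 9 = 216
  E: 9 × 5 × 5 = 225
  F: 10 × 3 × 3 = 90
Modes with RPN > 82: D (216), E (225), F (90) → 3.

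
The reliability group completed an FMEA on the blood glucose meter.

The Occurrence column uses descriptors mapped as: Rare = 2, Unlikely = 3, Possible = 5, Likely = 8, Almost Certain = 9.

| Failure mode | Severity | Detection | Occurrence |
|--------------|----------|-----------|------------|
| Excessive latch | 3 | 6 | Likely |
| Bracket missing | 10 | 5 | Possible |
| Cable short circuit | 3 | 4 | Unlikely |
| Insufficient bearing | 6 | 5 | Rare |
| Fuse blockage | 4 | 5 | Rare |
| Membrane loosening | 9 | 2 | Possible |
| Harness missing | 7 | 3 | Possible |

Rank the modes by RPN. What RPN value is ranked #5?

RPN = Severity × Occurrence × Detection:
  Excessive latch: 3 × 8 × 6 = 144
  Bracket missing: 10 × 5 × 5 = 250
  Cable short circuit: 3 × 3 × 4 = 36
  Insufficient bearing: 6 × 2 × 5 = 60
  Fuse blockage: 4 × 2 × 5 = 40
  Membrane loosening: 9 × 5 × 2 = 90
  Harness missing: 7 × 5 × 3 = 105
Sorted descending: 250, 144, 105, 90, 60, 40, 36.
The fifth-highest RPN is 60 (Insufficient bearing).

60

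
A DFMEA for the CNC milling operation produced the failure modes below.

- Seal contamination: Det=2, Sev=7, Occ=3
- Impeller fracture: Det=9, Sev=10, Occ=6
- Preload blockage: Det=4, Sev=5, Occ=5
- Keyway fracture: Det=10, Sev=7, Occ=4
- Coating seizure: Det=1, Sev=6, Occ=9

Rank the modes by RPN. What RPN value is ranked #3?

100

RPN = Severity × Occurrence × Detection:
  Seal contamination: 7 × 3 × 2 = 42
  Impeller fracture: 10 × 6 × 9 = 540
  Preload blockage: 5 × 5 × 4 = 100
  Keyway fracture: 7 × 4 × 10 = 280
  Coating seizure: 6 × 9 × 1 = 54
Sorted descending: 540, 280, 100, 54, 42.
The third-highest RPN is 100 (Preload blockage).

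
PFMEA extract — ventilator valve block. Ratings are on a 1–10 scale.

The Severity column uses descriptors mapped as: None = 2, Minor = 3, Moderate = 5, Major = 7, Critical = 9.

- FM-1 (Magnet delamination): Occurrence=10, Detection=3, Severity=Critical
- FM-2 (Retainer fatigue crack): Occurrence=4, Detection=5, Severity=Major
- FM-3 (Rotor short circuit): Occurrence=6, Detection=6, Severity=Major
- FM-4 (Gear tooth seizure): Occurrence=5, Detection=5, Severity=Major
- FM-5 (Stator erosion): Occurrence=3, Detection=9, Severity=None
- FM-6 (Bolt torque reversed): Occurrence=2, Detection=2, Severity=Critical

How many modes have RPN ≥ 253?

RPN = Severity × Occurrence × Detection:
  FM-1: 9 × 10 × 3 = 270
  FM-2: 7 × 4 × 5 = 140
  FM-3: 7 × 6 × 6 = 252
  FM-4: 7 × 5 × 5 = 175
  FM-5: 2 × 3 × 9 = 54
  FM-6: 9 × 2 × 2 = 36
Modes with RPN ≥ 253: FM-1 (270) → 1.

1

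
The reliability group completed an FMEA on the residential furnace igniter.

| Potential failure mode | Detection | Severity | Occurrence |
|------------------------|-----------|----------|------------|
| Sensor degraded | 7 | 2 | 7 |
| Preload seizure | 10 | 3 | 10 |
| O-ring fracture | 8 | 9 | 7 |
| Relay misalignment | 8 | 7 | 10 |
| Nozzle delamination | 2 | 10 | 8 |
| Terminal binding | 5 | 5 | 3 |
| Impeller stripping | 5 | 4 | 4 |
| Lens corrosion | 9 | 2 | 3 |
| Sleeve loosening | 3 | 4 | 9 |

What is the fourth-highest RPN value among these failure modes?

RPN = Severity × Occurrence × Detection:
  Sensor degraded: 2 × 7 × 7 = 98
  Preload seizure: 3 × 10 × 10 = 300
  O-ring fracture: 9 × 7 × 8 = 504
  Relay misalignment: 7 × 10 × 8 = 560
  Nozzle delamination: 10 × 8 × 2 = 160
  Terminal binding: 5 × 3 × 5 = 75
  Impeller stripping: 4 × 4 × 5 = 80
  Lens corrosion: 2 × 3 × 9 = 54
  Sleeve loosening: 4 × 9 × 3 = 108
Sorted descending: 560, 504, 300, 160, 108, 98, 80, 75, 54.
The fourth-highest RPN is 160 (Nozzle delamination).

160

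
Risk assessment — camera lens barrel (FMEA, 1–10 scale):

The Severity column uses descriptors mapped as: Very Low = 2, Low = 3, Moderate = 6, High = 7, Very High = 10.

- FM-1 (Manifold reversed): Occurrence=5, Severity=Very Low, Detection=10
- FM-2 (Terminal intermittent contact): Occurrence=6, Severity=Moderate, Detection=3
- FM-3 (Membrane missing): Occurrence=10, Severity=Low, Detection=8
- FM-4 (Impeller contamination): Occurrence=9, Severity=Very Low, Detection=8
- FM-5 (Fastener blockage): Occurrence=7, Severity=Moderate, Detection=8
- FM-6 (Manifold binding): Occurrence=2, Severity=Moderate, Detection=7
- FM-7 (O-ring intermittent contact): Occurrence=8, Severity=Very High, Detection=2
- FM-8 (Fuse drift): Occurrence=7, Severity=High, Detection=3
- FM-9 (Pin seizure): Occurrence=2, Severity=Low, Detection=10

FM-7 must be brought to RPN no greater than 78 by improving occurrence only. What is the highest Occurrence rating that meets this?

FM-7: S=10, O=8, D=2 → current RPN = 160.
Fixed product = 20. Need 20 × O ≤ 78, so O ≤ 78/20 = 3.90.
Maximum integer Occurrence rating = 3 (gives RPN 60; O=4 would give 80 > 78).

3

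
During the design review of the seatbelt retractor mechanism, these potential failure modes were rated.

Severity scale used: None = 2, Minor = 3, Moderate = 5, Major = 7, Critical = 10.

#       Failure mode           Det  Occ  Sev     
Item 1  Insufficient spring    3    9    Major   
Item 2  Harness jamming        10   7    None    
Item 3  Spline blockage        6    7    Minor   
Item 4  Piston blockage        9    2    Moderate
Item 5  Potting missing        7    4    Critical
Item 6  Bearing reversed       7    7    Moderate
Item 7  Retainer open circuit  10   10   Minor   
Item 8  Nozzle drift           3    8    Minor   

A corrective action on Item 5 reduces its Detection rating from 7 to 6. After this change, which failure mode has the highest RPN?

RPN = Severity × Occurrence × Detection:
  Item 1: 7 × 9 × 3 = 189
  Item 2: 2 × 7 × 10 = 140
  Item 3: 3 × 7 × 6 = 126
  Item 4: 5 × 2 × 9 = 90
  Item 5: 10 × 4 × 7 = 280
  Item 6: 5 × 7 × 7 = 245
  Item 7: 3 × 10 × 10 = 300
  Item 8: 3 × 8 × 3 = 72
After action: Item 5 → 10 × 4 × 6 = 240.
Revised RPNs: Item 7=300, Item 6=245, Item 5=240, Item 1=189, Item 2=140, Item 3=126, Item 4=90, Item 8=72.
Highest is now Item 7 (300).

Item 7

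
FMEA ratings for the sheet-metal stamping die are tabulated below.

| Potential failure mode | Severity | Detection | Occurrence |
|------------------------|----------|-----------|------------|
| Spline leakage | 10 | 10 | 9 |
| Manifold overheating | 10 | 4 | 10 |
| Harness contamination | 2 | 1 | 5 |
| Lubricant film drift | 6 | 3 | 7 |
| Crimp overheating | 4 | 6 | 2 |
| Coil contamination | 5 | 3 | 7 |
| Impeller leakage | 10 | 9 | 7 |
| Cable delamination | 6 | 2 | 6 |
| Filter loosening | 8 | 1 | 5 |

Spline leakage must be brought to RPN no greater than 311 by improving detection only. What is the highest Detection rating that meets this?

3

Spline leakage: S=10, O=9, D=10 → current RPN = 900.
Fixed product = 90. Need 90 × D ≤ 311, so D ≤ 311/90 = 3.46.
Maximum integer Detection rating = 3 (gives RPN 270; D=4 would give 360 > 311).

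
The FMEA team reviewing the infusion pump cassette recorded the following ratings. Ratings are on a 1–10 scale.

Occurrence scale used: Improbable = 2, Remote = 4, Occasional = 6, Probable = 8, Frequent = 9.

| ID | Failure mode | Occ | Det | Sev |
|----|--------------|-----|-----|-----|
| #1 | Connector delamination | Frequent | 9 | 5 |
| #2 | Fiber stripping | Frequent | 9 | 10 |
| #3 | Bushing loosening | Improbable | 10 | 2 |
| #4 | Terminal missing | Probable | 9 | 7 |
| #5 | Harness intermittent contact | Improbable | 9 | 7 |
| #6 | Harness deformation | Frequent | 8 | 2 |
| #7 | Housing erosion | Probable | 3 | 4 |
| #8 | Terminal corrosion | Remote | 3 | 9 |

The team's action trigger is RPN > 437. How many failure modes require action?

2

RPN = Severity × Occurrence × Detection:
  #1: 5 × 9 × 9 = 405
  #2: 10 × 9 × 9 = 810
  #3: 2 × 2 × 10 = 40
  #4: 7 × 8 × 9 = 504
  #5: 7 × 2 × 9 = 126
  #6: 2 × 9 × 8 = 144
  #7: 4 × 8 × 3 = 96
  #8: 9 × 4 × 3 = 108
Modes with RPN > 437: #2 (810), #4 (504) → 2.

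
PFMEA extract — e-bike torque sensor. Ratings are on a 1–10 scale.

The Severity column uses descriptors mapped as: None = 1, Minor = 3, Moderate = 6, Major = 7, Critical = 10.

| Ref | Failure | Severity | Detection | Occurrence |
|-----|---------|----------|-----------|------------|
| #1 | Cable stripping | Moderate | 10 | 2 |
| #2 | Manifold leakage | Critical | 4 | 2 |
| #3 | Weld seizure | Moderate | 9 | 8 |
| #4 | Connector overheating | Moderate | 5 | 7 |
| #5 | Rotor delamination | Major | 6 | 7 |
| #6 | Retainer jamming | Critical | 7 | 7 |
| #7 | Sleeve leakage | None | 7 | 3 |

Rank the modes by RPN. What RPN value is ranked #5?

RPN = Severity × Occurrence × Detection:
  #1: 6 × 2 × 10 = 120
  #2: 10 × 2 × 4 = 80
  #3: 6 × 8 × 9 = 432
  #4: 6 × 7 × 5 = 210
  #5: 7 × 7 × 6 = 294
  #6: 10 × 7 × 7 = 490
  #7: 1 × 3 × 7 = 21
Sorted descending: 490, 432, 294, 210, 120, 80, 21.
The fifth-highest RPN is 120 (#1).

120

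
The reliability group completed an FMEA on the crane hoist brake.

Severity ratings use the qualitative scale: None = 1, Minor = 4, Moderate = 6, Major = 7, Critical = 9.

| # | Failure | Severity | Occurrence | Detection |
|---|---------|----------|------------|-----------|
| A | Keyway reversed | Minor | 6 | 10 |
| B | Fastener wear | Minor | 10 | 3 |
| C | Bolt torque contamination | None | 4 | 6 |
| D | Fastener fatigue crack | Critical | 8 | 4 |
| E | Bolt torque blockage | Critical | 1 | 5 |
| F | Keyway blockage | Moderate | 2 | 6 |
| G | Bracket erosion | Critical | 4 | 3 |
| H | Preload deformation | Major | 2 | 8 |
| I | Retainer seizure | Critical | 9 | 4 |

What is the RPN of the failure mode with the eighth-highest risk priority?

45

RPN = Severity × Occurrence × Detection:
  A: 4 × 6 × 10 = 240
  B: 4 × 10 × 3 = 120
  C: 1 × 4 × 6 = 24
  D: 9 × 8 × 4 = 288
  E: 9 × 1 × 5 = 45
  F: 6 × 2 × 6 = 72
  G: 9 × 4 × 3 = 108
  H: 7 × 2 × 8 = 112
  I: 9 × 9 × 4 = 324
Sorted descending: 324, 288, 240, 120, 112, 108, 72, 45, 24.
The eighth-highest RPN is 45 (E).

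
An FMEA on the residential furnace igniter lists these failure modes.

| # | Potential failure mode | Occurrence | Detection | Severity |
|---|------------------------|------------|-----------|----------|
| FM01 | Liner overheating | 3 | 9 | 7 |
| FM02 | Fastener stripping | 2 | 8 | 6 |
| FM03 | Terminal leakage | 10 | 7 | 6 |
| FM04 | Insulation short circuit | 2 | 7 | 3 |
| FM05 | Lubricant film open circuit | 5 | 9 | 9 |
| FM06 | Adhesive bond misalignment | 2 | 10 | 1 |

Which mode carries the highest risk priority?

RPN = Severity × Occurrence × Detection:
  FM01: 7 × 3 × 9 = 189
  FM02: 6 × 2 × 8 = 96
  FM03: 6 × 10 × 7 = 420
  FM04: 3 × 2 × 7 = 42
  FM05: 9 × 5 × 9 = 405
  FM06: 1 × 2 × 10 = 20
Highest RPN is 420 → FM03.

FM03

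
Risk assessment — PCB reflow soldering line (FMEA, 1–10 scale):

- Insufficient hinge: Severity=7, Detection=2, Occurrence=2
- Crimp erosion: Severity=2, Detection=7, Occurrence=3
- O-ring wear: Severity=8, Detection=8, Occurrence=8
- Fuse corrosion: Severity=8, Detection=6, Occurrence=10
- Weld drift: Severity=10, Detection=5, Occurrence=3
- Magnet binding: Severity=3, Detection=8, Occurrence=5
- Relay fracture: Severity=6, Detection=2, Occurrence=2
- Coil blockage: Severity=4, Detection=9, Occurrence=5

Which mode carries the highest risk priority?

O-ring wear

RPN = Severity × Occurrence × Detection:
  Insufficient hinge: 7 × 2 × 2 = 28
  Crimp erosion: 2 × 3 × 7 = 42
  O-ring wear: 8 × 8 × 8 = 512
  Fuse corrosion: 8 × 10 × 6 = 480
  Weld drift: 10 × 3 × 5 = 150
  Magnet binding: 3 × 5 × 8 = 120
  Relay fracture: 6 × 2 × 2 = 24
  Coil blockage: 4 × 5 × 9 = 180
Highest RPN is 512 → O-ring wear.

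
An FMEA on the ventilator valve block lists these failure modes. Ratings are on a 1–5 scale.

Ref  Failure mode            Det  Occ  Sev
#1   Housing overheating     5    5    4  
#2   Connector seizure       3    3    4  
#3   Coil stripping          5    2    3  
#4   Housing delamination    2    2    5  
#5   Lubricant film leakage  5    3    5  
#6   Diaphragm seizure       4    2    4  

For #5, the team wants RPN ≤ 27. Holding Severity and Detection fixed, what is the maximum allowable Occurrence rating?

1

#5: S=5, O=3, D=5 → current RPN = 75.
Fixed product = 25. Need 25 × O ≤ 27, so O ≤ 27/25 = 1.08.
Maximum integer Occurrence rating = 1 (gives RPN 25; O=2 would give 50 > 27).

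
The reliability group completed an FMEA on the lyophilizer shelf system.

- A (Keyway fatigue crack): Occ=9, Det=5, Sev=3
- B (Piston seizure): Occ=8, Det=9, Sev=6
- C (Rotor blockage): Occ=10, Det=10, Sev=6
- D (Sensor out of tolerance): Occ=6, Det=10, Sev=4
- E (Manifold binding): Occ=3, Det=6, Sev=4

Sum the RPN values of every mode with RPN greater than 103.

RPN = Severity × Occurrence × Detection:
  A: 3 × 9 × 5 = 135
  B: 6 × 8 × 9 = 432
  C: 6 × 10 × 10 = 600
  D: 4 × 6 × 10 = 240
  E: 4 × 3 × 6 = 72
RPN > 103: A (135), B (432), C (600), D (240).
Sum: 135 + 432 + 600 + 240 = 1407.

1407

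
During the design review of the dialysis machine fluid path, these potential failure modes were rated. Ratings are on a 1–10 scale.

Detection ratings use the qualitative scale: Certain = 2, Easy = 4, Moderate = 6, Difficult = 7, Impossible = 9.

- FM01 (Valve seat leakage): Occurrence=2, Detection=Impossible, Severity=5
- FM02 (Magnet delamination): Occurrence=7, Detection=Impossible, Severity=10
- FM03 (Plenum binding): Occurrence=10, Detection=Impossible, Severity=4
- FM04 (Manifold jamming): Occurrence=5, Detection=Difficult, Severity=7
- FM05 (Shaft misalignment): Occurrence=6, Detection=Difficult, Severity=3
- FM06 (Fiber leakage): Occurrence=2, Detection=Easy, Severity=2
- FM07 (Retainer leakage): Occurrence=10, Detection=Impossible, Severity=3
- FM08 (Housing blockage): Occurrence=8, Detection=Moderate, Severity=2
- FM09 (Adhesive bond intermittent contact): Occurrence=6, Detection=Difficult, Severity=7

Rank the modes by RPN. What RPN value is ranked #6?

RPN = Severity × Occurrence × Detection:
  FM01: 5 × 2 × 9 = 90
  FM02: 10 × 7 × 9 = 630
  FM03: 4 × 10 × 9 = 360
  FM04: 7 × 5 × 7 = 245
  FM05: 3 × 6 × 7 = 126
  FM06: 2 × 2 × 4 = 16
  FM07: 3 × 10 × 9 = 270
  FM08: 2 × 8 × 6 = 96
  FM09: 7 × 6 × 7 = 294
Sorted descending: 630, 360, 294, 270, 245, 126, 96, 90, 16.
The sixth-highest RPN is 126 (FM05).

126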